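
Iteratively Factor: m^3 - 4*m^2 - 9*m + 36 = (m - 4)*(m^2 - 9) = (m - 4)*(m + 3)*(m - 3)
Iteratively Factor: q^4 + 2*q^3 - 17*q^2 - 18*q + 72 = (q + 3)*(q^3 - q^2 - 14*q + 24) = (q - 3)*(q + 3)*(q^2 + 2*q - 8) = (q - 3)*(q + 3)*(q + 4)*(q - 2)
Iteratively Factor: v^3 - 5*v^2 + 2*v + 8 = (v + 1)*(v^2 - 6*v + 8) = (v - 2)*(v + 1)*(v - 4)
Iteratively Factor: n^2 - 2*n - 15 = (n - 5)*(n + 3)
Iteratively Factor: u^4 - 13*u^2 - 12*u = (u + 1)*(u^3 - u^2 - 12*u) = (u - 4)*(u + 1)*(u^2 + 3*u) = u*(u - 4)*(u + 1)*(u + 3)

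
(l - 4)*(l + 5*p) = l^2 + 5*l*p - 4*l - 20*p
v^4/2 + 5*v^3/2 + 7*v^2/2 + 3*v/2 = v*(v/2 + 1/2)*(v + 1)*(v + 3)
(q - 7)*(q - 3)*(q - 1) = q^3 - 11*q^2 + 31*q - 21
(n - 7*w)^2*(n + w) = n^3 - 13*n^2*w + 35*n*w^2 + 49*w^3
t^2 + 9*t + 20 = (t + 4)*(t + 5)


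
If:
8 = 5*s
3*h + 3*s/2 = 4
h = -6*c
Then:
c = -4/45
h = 8/15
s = 8/5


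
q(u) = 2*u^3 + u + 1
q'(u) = 6*u^2 + 1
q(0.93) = 3.54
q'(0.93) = 6.19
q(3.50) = 90.25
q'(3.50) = 74.50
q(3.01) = 58.55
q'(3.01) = 55.36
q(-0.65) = -0.20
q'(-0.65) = 3.54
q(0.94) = 3.60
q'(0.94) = 6.30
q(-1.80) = -12.46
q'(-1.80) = 20.44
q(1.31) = 6.81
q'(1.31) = 11.30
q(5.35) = 312.61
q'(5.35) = 172.74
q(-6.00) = -437.00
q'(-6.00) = 217.00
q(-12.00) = -3467.00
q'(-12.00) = 865.00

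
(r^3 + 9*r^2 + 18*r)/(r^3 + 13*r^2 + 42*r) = (r + 3)/(r + 7)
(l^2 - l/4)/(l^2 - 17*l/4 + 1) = l/(l - 4)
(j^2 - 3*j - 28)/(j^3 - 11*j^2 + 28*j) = (j + 4)/(j*(j - 4))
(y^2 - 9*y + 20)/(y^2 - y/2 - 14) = 2*(y - 5)/(2*y + 7)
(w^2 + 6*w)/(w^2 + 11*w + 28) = w*(w + 6)/(w^2 + 11*w + 28)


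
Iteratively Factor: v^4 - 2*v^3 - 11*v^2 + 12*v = (v - 4)*(v^3 + 2*v^2 - 3*v) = (v - 4)*(v + 3)*(v^2 - v) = (v - 4)*(v - 1)*(v + 3)*(v)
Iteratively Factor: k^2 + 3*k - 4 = (k + 4)*(k - 1)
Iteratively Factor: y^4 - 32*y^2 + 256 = (y - 4)*(y^3 + 4*y^2 - 16*y - 64) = (y - 4)*(y + 4)*(y^2 - 16) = (y - 4)*(y + 4)^2*(y - 4)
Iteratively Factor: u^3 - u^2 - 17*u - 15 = (u + 3)*(u^2 - 4*u - 5) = (u + 1)*(u + 3)*(u - 5)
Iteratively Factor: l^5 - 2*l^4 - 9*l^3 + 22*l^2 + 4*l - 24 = (l - 2)*(l^4 - 9*l^2 + 4*l + 12) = (l - 2)^2*(l^3 + 2*l^2 - 5*l - 6) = (l - 2)^2*(l + 3)*(l^2 - l - 2) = (l - 2)^3*(l + 3)*(l + 1)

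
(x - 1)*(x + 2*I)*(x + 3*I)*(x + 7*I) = x^4 - x^3 + 12*I*x^3 - 41*x^2 - 12*I*x^2 + 41*x - 42*I*x + 42*I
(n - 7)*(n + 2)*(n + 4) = n^3 - n^2 - 34*n - 56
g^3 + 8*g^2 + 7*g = g*(g + 1)*(g + 7)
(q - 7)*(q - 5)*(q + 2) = q^3 - 10*q^2 + 11*q + 70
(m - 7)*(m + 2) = m^2 - 5*m - 14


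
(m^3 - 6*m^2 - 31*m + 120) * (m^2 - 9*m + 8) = m^5 - 15*m^4 + 31*m^3 + 351*m^2 - 1328*m + 960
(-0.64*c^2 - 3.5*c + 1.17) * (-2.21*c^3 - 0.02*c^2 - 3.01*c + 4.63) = 1.4144*c^5 + 7.7478*c^4 - 0.5893*c^3 + 7.5484*c^2 - 19.7267*c + 5.4171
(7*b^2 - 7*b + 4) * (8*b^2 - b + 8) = 56*b^4 - 63*b^3 + 95*b^2 - 60*b + 32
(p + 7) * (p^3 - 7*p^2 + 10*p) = p^4 - 39*p^2 + 70*p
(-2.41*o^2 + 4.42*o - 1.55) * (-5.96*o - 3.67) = 14.3636*o^3 - 17.4985*o^2 - 6.9834*o + 5.6885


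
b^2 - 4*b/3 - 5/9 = (b - 5/3)*(b + 1/3)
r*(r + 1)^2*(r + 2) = r^4 + 4*r^3 + 5*r^2 + 2*r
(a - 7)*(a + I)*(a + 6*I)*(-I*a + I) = -I*a^4 + 7*a^3 + 8*I*a^3 - 56*a^2 - I*a^2 + 49*a - 48*I*a + 42*I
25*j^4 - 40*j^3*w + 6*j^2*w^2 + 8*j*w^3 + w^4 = (-j + w)^2*(5*j + w)^2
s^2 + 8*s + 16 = (s + 4)^2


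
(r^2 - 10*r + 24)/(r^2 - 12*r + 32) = (r - 6)/(r - 8)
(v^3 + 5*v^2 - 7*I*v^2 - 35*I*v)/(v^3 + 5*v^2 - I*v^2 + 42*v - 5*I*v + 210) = v/(v + 6*I)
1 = 1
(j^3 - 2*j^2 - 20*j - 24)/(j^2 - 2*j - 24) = (j^2 + 4*j + 4)/(j + 4)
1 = 1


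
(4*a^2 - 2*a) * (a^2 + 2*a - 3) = 4*a^4 + 6*a^3 - 16*a^2 + 6*a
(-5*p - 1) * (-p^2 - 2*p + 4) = 5*p^3 + 11*p^2 - 18*p - 4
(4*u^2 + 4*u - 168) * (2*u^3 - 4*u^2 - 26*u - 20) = 8*u^5 - 8*u^4 - 456*u^3 + 488*u^2 + 4288*u + 3360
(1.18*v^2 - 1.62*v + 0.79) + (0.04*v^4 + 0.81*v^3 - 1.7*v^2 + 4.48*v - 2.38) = 0.04*v^4 + 0.81*v^3 - 0.52*v^2 + 2.86*v - 1.59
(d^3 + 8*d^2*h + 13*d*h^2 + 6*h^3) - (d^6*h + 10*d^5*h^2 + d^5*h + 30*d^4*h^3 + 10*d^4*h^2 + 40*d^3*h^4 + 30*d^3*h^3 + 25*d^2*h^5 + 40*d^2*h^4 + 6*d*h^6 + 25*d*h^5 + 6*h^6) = -d^6*h - 10*d^5*h^2 - d^5*h - 30*d^4*h^3 - 10*d^4*h^2 - 40*d^3*h^4 - 30*d^3*h^3 + d^3 - 25*d^2*h^5 - 40*d^2*h^4 + 8*d^2*h - 6*d*h^6 - 25*d*h^5 + 13*d*h^2 - 6*h^6 + 6*h^3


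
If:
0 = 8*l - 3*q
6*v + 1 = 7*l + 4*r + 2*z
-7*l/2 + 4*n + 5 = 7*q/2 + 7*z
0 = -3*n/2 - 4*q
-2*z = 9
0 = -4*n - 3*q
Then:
No Solution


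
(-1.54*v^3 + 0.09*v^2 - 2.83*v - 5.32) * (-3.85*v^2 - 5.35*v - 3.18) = 5.929*v^5 + 7.8925*v^4 + 15.3112*v^3 + 35.3363*v^2 + 37.4614*v + 16.9176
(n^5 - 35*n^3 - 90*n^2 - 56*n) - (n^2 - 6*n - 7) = n^5 - 35*n^3 - 91*n^2 - 50*n + 7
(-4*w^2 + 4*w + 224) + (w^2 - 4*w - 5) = 219 - 3*w^2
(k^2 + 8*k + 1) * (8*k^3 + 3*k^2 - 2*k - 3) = 8*k^5 + 67*k^4 + 30*k^3 - 16*k^2 - 26*k - 3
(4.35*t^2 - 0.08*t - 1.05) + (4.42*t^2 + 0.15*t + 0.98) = 8.77*t^2 + 0.07*t - 0.0700000000000001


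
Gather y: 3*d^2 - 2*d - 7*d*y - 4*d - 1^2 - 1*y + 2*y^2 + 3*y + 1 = 3*d^2 - 6*d + 2*y^2 + y*(2 - 7*d)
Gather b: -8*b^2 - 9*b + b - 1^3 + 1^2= -8*b^2 - 8*b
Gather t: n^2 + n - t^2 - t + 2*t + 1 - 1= n^2 + n - t^2 + t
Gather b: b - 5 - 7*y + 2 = b - 7*y - 3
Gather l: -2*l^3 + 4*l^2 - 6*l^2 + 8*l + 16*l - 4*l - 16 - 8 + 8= -2*l^3 - 2*l^2 + 20*l - 16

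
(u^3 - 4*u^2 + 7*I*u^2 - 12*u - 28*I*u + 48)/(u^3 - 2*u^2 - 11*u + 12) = (u^2 + 7*I*u - 12)/(u^2 + 2*u - 3)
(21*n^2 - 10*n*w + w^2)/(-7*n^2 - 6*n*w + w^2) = (-3*n + w)/(n + w)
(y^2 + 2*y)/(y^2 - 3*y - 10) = y/(y - 5)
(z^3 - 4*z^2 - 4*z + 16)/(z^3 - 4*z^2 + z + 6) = (z^2 - 2*z - 8)/(z^2 - 2*z - 3)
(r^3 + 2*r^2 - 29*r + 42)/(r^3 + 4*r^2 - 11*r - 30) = (r^2 + 5*r - 14)/(r^2 + 7*r + 10)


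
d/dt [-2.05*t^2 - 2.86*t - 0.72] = -4.1*t - 2.86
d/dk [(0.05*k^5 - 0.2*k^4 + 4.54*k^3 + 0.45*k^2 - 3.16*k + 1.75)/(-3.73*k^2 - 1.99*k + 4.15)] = (-0.5595*k^6 + 1.094*k^5 - 14.7027*k^4 - 21.3892*k^3 + 43.8407*k^2 + 16.79*k - 9.6315)/(13.9129*k^4 + 14.8454*k^3 - 26.9989*k^2 - 16.517*k + 17.2225)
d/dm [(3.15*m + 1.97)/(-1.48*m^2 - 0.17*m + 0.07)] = (4.662*m^2 + 5.8312*m + 0.5554)/(2.1904*m^4 + 0.5032*m^3 - 0.1783*m^2 - 0.0238*m + 0.0049)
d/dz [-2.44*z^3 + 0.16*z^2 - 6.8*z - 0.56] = -7.32*z^2 + 0.32*z - 6.8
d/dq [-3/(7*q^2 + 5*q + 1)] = 3*(14*q + 5)/(7*q^2 + 5*q + 1)^2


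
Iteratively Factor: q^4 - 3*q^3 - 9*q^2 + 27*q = (q - 3)*(q^3 - 9*q) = (q - 3)*(q + 3)*(q^2 - 3*q) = (q - 3)^2*(q + 3)*(q)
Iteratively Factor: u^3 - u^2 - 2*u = (u)*(u^2 - u - 2) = u*(u - 2)*(u + 1)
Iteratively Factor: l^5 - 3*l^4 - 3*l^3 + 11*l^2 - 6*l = (l - 3)*(l^4 - 3*l^2 + 2*l) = l*(l - 3)*(l^3 - 3*l + 2) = l*(l - 3)*(l - 1)*(l^2 + l - 2) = l*(l - 3)*(l - 1)^2*(l + 2)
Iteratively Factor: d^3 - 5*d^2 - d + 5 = (d + 1)*(d^2 - 6*d + 5) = (d - 1)*(d + 1)*(d - 5)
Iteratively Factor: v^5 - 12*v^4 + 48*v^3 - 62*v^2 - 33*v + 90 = (v - 2)*(v^4 - 10*v^3 + 28*v^2 - 6*v - 45) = (v - 3)*(v - 2)*(v^3 - 7*v^2 + 7*v + 15) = (v - 3)*(v - 2)*(v + 1)*(v^2 - 8*v + 15) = (v - 3)^2*(v - 2)*(v + 1)*(v - 5)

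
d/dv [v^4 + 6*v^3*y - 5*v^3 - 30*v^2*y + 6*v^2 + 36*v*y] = 4*v^3 + 18*v^2*y - 15*v^2 - 60*v*y + 12*v + 36*y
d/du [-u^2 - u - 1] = -2*u - 1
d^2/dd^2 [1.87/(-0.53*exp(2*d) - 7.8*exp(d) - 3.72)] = (-1.87*(1.06*exp(d) + 7.8)*(2.12*exp(d) + 15.6)*exp(d) + (3.9644*exp(d) + 14.586)*(0.53*exp(2*d) + 7.8*exp(d) + 3.72))*exp(d)/(0.53*exp(2*d) + 7.8*exp(d) + 3.72)^3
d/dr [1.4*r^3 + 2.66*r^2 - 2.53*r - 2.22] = 4.2*r^2 + 5.32*r - 2.53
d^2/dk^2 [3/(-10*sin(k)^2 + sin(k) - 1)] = 3*(400*sin(k)^4 - 30*sin(k)^3 - 639*sin(k)^2 + 61*sin(k) + 18)/(10*sin(k)^2 - sin(k) + 1)^3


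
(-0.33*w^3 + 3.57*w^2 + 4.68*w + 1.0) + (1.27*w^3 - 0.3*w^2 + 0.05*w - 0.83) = 0.94*w^3 + 3.27*w^2 + 4.73*w + 0.17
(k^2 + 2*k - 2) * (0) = 0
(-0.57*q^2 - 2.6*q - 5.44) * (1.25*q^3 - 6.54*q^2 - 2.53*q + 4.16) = -0.7125*q^5 + 0.4778*q^4 + 11.6461*q^3 + 39.7844*q^2 + 2.9472*q - 22.6304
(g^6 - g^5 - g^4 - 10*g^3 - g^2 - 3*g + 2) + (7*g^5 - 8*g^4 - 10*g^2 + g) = g^6 + 6*g^5 - 9*g^4 - 10*g^3 - 11*g^2 - 2*g + 2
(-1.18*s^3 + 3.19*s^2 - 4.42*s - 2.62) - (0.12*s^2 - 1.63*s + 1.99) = -1.18*s^3 + 3.07*s^2 - 2.79*s - 4.61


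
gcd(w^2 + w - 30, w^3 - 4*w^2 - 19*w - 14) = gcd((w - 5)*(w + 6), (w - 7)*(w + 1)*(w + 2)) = 1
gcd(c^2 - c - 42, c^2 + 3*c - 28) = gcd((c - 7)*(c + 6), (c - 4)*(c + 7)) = 1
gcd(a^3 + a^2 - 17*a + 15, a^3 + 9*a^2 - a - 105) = a^2 + 2*a - 15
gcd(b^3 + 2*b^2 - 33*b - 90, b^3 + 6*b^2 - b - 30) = b^2 + 8*b + 15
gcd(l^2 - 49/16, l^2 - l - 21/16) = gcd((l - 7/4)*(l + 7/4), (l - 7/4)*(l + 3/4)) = l - 7/4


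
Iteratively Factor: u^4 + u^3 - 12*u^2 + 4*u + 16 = (u - 2)*(u^3 + 3*u^2 - 6*u - 8) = (u - 2)^2*(u^2 + 5*u + 4) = (u - 2)^2*(u + 1)*(u + 4)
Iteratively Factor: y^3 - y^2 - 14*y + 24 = (y + 4)*(y^2 - 5*y + 6) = (y - 3)*(y + 4)*(y - 2)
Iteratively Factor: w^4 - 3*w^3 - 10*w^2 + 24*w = (w - 4)*(w^3 + w^2 - 6*w) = (w - 4)*(w - 2)*(w^2 + 3*w) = w*(w - 4)*(w - 2)*(w + 3)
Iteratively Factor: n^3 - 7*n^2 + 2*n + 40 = (n - 5)*(n^2 - 2*n - 8) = (n - 5)*(n + 2)*(n - 4)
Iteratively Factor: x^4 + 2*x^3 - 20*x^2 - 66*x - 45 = (x + 3)*(x^3 - x^2 - 17*x - 15) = (x + 1)*(x + 3)*(x^2 - 2*x - 15) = (x + 1)*(x + 3)^2*(x - 5)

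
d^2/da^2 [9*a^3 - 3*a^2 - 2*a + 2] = 54*a - 6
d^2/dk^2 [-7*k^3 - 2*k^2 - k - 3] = -42*k - 4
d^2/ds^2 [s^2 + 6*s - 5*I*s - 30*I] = 2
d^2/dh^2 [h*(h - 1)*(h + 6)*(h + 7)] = 12*h^2 + 72*h + 58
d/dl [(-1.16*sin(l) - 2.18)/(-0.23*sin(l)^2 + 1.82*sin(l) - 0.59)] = (-0.2668*sin(l)^2 - 1.0028*sin(l) + 4.652)*cos(l)/(0.0529*sin(l)^4 - 0.8372*sin(l)^3 + 3.5838*sin(l)^2 - 2.1476*sin(l) + 0.3481)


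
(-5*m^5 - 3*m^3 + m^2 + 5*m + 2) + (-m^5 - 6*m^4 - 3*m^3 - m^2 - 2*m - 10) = -6*m^5 - 6*m^4 - 6*m^3 + 3*m - 8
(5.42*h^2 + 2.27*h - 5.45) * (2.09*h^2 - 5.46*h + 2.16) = 11.3278*h^4 - 24.8489*h^3 - 12.0775*h^2 + 34.6602*h - 11.772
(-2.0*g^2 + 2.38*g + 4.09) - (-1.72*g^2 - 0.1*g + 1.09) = -0.28*g^2 + 2.48*g + 3.0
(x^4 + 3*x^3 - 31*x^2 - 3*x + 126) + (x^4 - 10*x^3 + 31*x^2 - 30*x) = 2*x^4 - 7*x^3 - 33*x + 126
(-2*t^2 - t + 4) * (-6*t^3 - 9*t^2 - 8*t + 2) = 12*t^5 + 24*t^4 + t^3 - 32*t^2 - 34*t + 8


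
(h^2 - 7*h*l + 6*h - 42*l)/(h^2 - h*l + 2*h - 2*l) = (h^2 - 7*h*l + 6*h - 42*l)/(h^2 - h*l + 2*h - 2*l)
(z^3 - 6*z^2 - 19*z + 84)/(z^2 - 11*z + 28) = (z^2 + z - 12)/(z - 4)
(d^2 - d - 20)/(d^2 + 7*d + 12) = (d - 5)/(d + 3)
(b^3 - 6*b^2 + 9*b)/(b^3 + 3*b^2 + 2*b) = (b^2 - 6*b + 9)/(b^2 + 3*b + 2)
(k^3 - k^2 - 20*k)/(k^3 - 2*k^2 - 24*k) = (k - 5)/(k - 6)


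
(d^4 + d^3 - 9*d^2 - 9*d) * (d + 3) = d^5 + 4*d^4 - 6*d^3 - 36*d^2 - 27*d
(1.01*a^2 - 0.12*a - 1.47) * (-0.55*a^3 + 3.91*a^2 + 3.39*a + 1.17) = -0.5555*a^5 + 4.0151*a^4 + 3.7632*a^3 - 4.9728*a^2 - 5.1237*a - 1.7199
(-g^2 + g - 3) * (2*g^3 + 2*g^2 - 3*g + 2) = -2*g^5 - g^3 - 11*g^2 + 11*g - 6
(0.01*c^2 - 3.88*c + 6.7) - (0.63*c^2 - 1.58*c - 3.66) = -0.62*c^2 - 2.3*c + 10.36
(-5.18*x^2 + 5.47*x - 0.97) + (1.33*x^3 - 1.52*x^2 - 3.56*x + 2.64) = 1.33*x^3 - 6.7*x^2 + 1.91*x + 1.67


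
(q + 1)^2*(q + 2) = q^3 + 4*q^2 + 5*q + 2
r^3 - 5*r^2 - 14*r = r*(r - 7)*(r + 2)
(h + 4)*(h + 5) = h^2 + 9*h + 20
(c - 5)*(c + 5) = c^2 - 25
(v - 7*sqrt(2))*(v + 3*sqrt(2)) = v^2 - 4*sqrt(2)*v - 42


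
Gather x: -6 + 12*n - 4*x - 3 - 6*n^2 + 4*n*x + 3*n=-6*n^2 + 15*n + x*(4*n - 4) - 9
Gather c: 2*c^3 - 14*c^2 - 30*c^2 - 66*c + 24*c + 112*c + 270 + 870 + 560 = 2*c^3 - 44*c^2 + 70*c + 1700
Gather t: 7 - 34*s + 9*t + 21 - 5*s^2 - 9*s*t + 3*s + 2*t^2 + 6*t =-5*s^2 - 31*s + 2*t^2 + t*(15 - 9*s) + 28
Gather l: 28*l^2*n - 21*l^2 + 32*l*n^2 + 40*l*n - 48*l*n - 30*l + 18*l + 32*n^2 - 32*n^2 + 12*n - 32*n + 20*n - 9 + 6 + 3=l^2*(28*n - 21) + l*(32*n^2 - 8*n - 12)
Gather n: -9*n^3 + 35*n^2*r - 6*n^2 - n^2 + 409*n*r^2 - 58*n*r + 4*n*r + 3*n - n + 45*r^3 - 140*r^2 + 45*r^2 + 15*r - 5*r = -9*n^3 + n^2*(35*r - 7) + n*(409*r^2 - 54*r + 2) + 45*r^3 - 95*r^2 + 10*r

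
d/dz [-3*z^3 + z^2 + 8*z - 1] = -9*z^2 + 2*z + 8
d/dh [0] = 0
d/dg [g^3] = 3*g^2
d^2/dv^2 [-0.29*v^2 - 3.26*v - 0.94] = -0.580000000000000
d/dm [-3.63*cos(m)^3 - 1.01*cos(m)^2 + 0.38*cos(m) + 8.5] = (10.89*cos(m)^2 + 2.02*cos(m) - 0.38)*sin(m)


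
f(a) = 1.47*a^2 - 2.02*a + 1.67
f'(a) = 2.94*a - 2.02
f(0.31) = 1.19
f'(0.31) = -1.11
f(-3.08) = 21.84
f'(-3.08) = -11.08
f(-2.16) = 12.89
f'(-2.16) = -8.37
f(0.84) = 1.01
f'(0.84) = 0.45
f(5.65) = 37.18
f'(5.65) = 14.59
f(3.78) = 15.04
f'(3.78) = 9.09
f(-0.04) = 1.75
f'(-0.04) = -2.14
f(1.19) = 1.35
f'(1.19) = 1.48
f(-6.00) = 66.71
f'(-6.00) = -19.66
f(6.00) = 42.47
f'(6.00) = 15.62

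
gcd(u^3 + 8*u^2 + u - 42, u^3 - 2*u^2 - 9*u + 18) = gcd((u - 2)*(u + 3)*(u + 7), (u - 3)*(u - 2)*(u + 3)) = u^2 + u - 6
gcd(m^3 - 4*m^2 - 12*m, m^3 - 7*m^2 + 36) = m^2 - 4*m - 12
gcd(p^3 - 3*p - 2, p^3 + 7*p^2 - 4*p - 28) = p - 2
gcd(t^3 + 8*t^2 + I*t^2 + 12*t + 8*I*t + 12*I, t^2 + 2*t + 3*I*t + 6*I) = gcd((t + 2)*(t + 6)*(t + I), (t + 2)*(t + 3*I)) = t + 2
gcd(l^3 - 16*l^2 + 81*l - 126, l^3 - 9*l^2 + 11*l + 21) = l^2 - 10*l + 21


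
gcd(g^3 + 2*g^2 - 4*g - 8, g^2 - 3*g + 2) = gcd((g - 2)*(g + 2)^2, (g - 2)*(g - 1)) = g - 2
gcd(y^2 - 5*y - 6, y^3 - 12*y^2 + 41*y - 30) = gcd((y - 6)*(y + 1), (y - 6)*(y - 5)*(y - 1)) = y - 6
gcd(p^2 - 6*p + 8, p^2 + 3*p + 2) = 1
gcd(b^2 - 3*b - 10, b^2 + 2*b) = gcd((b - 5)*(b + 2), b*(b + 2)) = b + 2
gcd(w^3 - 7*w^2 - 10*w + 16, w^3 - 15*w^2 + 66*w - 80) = w - 8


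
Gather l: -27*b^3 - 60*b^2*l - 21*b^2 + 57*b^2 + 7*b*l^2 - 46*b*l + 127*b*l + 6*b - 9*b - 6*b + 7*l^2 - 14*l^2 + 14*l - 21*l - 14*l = -27*b^3 + 36*b^2 - 9*b + l^2*(7*b - 7) + l*(-60*b^2 + 81*b - 21)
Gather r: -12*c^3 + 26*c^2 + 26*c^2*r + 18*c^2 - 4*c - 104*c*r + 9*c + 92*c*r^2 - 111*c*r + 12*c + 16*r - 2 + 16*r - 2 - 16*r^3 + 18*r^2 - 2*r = -12*c^3 + 44*c^2 + 17*c - 16*r^3 + r^2*(92*c + 18) + r*(26*c^2 - 215*c + 30) - 4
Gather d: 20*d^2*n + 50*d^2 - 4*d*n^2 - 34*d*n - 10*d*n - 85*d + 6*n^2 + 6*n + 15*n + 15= d^2*(20*n + 50) + d*(-4*n^2 - 44*n - 85) + 6*n^2 + 21*n + 15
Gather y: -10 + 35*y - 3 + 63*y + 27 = 98*y + 14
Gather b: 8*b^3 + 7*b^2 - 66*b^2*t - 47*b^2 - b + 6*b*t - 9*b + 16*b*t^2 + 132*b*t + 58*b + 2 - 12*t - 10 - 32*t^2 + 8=8*b^3 + b^2*(-66*t - 40) + b*(16*t^2 + 138*t + 48) - 32*t^2 - 12*t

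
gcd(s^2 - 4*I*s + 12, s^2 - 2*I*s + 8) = s + 2*I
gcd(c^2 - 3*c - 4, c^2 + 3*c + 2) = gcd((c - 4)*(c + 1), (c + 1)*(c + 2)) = c + 1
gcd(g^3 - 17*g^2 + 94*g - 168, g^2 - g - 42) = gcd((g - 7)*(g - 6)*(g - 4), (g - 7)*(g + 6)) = g - 7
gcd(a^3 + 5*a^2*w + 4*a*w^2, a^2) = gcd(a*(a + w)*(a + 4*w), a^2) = a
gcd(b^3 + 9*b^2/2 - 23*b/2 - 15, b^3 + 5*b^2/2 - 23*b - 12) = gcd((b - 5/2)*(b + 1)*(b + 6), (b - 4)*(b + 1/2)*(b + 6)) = b + 6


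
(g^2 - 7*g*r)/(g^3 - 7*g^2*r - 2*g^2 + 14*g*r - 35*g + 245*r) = g/(g^2 - 2*g - 35)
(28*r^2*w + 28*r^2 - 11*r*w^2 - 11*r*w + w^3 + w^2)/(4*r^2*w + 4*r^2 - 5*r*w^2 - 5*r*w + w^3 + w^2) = (7*r - w)/(r - w)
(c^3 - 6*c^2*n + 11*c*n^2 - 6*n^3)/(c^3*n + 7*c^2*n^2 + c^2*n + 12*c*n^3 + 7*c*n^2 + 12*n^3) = (c^3 - 6*c^2*n + 11*c*n^2 - 6*n^3)/(n*(c^3 + 7*c^2*n + c^2 + 12*c*n^2 + 7*c*n + 12*n^2))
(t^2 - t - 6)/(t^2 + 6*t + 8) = (t - 3)/(t + 4)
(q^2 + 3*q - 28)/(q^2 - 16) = (q + 7)/(q + 4)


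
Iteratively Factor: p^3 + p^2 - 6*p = (p + 3)*(p^2 - 2*p) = (p - 2)*(p + 3)*(p)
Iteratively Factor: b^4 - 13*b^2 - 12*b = (b)*(b^3 - 13*b - 12) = b*(b + 1)*(b^2 - b - 12) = b*(b - 4)*(b + 1)*(b + 3)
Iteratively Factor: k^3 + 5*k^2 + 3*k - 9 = (k + 3)*(k^2 + 2*k - 3) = (k + 3)^2*(k - 1)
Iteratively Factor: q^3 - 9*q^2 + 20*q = (q)*(q^2 - 9*q + 20) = q*(q - 4)*(q - 5)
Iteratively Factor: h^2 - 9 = (h - 3)*(h + 3)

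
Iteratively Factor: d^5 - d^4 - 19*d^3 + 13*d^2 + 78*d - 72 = (d - 4)*(d^4 + 3*d^3 - 7*d^2 - 15*d + 18) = (d - 4)*(d - 2)*(d^3 + 5*d^2 + 3*d - 9) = (d - 4)*(d - 2)*(d + 3)*(d^2 + 2*d - 3) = (d - 4)*(d - 2)*(d - 1)*(d + 3)*(d + 3)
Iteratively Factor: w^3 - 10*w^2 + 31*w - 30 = (w - 3)*(w^2 - 7*w + 10) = (w - 5)*(w - 3)*(w - 2)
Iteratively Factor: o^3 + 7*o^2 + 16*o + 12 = (o + 2)*(o^2 + 5*o + 6) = (o + 2)*(o + 3)*(o + 2)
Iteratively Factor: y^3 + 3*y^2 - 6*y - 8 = (y + 4)*(y^2 - y - 2) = (y - 2)*(y + 4)*(y + 1)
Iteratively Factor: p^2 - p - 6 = (p + 2)*(p - 3)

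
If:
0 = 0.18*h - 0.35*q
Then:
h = 1.94444444444444*q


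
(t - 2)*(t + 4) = t^2 + 2*t - 8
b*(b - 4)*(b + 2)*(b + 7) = b^4 + 5*b^3 - 22*b^2 - 56*b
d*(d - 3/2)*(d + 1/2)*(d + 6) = d^4 + 5*d^3 - 27*d^2/4 - 9*d/2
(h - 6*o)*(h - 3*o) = h^2 - 9*h*o + 18*o^2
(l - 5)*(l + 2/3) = l^2 - 13*l/3 - 10/3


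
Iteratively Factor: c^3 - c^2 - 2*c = (c + 1)*(c^2 - 2*c) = (c - 2)*(c + 1)*(c)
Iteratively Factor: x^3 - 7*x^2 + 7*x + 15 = (x + 1)*(x^2 - 8*x + 15) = (x - 3)*(x + 1)*(x - 5)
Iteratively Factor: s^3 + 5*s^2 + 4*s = (s + 1)*(s^2 + 4*s) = s*(s + 1)*(s + 4)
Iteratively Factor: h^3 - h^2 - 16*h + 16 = (h + 4)*(h^2 - 5*h + 4) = (h - 4)*(h + 4)*(h - 1)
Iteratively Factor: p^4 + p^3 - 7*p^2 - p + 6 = (p + 1)*(p^3 - 7*p + 6) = (p + 1)*(p + 3)*(p^2 - 3*p + 2) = (p - 1)*(p + 1)*(p + 3)*(p - 2)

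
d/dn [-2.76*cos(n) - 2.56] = 2.76*sin(n)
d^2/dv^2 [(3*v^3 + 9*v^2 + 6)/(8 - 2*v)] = 3*(-v^3 + 12*v^2 - 48*v - 50)/(v^3 - 12*v^2 + 48*v - 64)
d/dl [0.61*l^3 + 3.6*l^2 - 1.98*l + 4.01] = 1.83*l^2 + 7.2*l - 1.98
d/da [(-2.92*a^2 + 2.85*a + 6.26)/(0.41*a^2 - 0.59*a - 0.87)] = (0.5543*a^2 - 0.0523999999999996*a + 1.2139)/(0.1681*a^4 - 0.4838*a^3 - 0.3653*a^2 + 1.0266*a + 0.7569)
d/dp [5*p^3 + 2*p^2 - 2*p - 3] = 15*p^2 + 4*p - 2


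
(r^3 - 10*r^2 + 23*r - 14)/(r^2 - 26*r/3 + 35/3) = 3*(r^2 - 3*r + 2)/(3*r - 5)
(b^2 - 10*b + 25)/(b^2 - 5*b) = (b - 5)/b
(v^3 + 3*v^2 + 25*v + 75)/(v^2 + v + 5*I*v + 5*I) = (v^2 + v*(3 - 5*I) - 15*I)/(v + 1)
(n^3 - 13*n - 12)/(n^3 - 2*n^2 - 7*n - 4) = (n + 3)/(n + 1)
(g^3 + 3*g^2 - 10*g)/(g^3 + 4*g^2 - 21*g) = (g^2 + 3*g - 10)/(g^2 + 4*g - 21)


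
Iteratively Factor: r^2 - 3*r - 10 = (r - 5)*(r + 2)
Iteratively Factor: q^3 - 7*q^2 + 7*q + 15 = (q - 3)*(q^2 - 4*q - 5) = (q - 3)*(q + 1)*(q - 5)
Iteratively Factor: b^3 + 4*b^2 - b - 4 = (b + 1)*(b^2 + 3*b - 4) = (b - 1)*(b + 1)*(b + 4)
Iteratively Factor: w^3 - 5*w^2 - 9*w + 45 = (w - 5)*(w^2 - 9) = (w - 5)*(w + 3)*(w - 3)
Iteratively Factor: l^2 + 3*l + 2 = (l + 2)*(l + 1)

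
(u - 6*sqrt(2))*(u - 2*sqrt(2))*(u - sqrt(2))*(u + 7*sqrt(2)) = u^4 - 2*sqrt(2)*u^3 - 86*u^2 + 256*sqrt(2)*u - 336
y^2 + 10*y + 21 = (y + 3)*(y + 7)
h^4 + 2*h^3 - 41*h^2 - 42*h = h*(h - 6)*(h + 1)*(h + 7)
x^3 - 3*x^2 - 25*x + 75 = (x - 5)*(x - 3)*(x + 5)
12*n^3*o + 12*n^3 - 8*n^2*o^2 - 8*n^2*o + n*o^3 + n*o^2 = (-6*n + o)*(-2*n + o)*(n*o + n)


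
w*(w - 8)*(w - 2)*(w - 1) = w^4 - 11*w^3 + 26*w^2 - 16*w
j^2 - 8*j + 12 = (j - 6)*(j - 2)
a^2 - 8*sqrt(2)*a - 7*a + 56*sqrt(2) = (a - 7)*(a - 8*sqrt(2))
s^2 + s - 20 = (s - 4)*(s + 5)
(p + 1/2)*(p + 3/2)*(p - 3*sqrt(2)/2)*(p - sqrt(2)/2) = p^4 - 2*sqrt(2)*p^3 + 2*p^3 - 4*sqrt(2)*p^2 + 9*p^2/4 - 3*sqrt(2)*p/2 + 3*p + 9/8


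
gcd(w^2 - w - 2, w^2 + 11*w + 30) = 1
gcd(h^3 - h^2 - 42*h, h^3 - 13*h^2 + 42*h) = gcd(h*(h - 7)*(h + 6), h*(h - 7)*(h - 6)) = h^2 - 7*h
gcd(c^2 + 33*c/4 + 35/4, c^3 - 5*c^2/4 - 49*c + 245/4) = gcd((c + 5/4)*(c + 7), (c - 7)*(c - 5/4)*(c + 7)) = c + 7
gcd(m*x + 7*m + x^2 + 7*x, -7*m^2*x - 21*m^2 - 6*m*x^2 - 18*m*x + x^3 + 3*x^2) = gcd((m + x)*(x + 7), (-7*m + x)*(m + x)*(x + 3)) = m + x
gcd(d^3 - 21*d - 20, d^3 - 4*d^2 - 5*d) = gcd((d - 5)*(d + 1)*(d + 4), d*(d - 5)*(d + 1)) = d^2 - 4*d - 5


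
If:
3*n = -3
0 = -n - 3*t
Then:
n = -1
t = 1/3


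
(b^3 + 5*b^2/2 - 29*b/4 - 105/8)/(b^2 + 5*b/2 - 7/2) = (b^2 - b - 15/4)/(b - 1)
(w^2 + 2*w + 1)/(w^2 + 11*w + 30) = (w^2 + 2*w + 1)/(w^2 + 11*w + 30)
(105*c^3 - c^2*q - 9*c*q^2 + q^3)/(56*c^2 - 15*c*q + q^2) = (-15*c^2 - 2*c*q + q^2)/(-8*c + q)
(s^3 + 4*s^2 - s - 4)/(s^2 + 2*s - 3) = (s^2 + 5*s + 4)/(s + 3)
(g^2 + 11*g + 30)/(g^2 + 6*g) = (g + 5)/g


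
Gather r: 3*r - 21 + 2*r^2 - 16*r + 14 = 2*r^2 - 13*r - 7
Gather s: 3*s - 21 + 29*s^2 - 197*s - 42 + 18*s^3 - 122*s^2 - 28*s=18*s^3 - 93*s^2 - 222*s - 63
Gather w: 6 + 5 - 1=10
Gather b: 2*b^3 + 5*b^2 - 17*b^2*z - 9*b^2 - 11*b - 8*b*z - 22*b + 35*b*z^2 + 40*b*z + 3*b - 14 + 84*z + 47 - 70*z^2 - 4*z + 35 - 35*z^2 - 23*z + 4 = 2*b^3 + b^2*(-17*z - 4) + b*(35*z^2 + 32*z - 30) - 105*z^2 + 57*z + 72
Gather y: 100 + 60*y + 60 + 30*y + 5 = 90*y + 165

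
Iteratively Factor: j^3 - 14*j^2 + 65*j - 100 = (j - 4)*(j^2 - 10*j + 25) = (j - 5)*(j - 4)*(j - 5)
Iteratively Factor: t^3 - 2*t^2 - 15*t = (t - 5)*(t^2 + 3*t) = t*(t - 5)*(t + 3)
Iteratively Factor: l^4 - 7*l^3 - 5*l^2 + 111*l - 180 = (l - 3)*(l^3 - 4*l^2 - 17*l + 60) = (l - 3)^2*(l^2 - l - 20) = (l - 3)^2*(l + 4)*(l - 5)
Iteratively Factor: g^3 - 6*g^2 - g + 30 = (g - 5)*(g^2 - g - 6) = (g - 5)*(g + 2)*(g - 3)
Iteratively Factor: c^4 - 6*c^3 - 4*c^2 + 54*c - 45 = (c - 3)*(c^3 - 3*c^2 - 13*c + 15) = (c - 5)*(c - 3)*(c^2 + 2*c - 3) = (c - 5)*(c - 3)*(c - 1)*(c + 3)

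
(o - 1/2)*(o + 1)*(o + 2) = o^3 + 5*o^2/2 + o/2 - 1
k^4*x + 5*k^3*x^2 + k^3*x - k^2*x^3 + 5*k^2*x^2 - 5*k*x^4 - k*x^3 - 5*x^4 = (k - x)*(k + x)*(k + 5*x)*(k*x + x)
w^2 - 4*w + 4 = (w - 2)^2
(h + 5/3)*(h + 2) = h^2 + 11*h/3 + 10/3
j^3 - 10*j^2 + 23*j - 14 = (j - 7)*(j - 2)*(j - 1)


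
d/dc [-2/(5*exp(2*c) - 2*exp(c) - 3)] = (20*exp(c) - 4)*exp(c)/(-5*exp(2*c) + 2*exp(c) + 3)^2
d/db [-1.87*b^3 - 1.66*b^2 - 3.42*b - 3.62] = -5.61*b^2 - 3.32*b - 3.42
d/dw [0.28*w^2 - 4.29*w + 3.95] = 0.56*w - 4.29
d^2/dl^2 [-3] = 0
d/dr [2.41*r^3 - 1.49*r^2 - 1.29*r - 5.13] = 7.23*r^2 - 2.98*r - 1.29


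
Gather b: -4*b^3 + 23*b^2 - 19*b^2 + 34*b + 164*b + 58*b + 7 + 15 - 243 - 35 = -4*b^3 + 4*b^2 + 256*b - 256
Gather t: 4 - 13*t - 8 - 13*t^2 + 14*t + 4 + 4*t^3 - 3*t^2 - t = 4*t^3 - 16*t^2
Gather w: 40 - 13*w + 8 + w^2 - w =w^2 - 14*w + 48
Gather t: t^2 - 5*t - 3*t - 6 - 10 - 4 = t^2 - 8*t - 20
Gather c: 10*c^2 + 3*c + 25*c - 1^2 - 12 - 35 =10*c^2 + 28*c - 48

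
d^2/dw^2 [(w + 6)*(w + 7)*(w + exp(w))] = w^2*exp(w) + 17*w*exp(w) + 6*w + 70*exp(w) + 26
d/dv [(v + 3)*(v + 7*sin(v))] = v + (v + 3)*(7*cos(v) + 1) + 7*sin(v)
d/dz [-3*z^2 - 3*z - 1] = -6*z - 3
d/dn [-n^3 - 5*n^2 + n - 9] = -3*n^2 - 10*n + 1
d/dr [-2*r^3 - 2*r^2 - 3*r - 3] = -6*r^2 - 4*r - 3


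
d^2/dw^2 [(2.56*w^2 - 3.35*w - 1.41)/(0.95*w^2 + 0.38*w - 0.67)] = (-7.89507*w^3 + 2.14149*w^2 - 15.84771*w - 1.60959)/(0.857375*w^6 + 1.02885*w^5 - 1.402485*w^4 - 1.396348*w^3 + 0.989121*w^2 + 0.511746*w - 0.300763)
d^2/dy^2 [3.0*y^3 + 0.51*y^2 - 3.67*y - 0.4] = 18.0*y + 1.02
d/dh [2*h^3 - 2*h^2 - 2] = 2*h*(3*h - 2)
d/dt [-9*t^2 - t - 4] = -18*t - 1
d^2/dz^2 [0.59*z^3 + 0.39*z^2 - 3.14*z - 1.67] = 3.54*z + 0.78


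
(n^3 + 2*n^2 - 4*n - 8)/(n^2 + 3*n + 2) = (n^2 - 4)/(n + 1)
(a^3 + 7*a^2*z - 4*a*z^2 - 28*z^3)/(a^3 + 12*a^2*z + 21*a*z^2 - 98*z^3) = (a + 2*z)/(a + 7*z)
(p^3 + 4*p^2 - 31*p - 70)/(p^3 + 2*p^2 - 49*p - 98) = (p - 5)/(p - 7)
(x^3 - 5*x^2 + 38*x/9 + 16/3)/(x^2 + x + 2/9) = (3*x^2 - 17*x + 24)/(3*x + 1)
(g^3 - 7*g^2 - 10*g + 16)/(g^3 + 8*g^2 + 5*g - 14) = (g - 8)/(g + 7)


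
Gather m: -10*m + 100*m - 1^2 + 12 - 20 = 90*m - 9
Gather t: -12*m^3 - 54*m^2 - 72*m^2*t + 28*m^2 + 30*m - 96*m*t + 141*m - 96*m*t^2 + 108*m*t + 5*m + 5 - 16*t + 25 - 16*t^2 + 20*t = -12*m^3 - 26*m^2 + 176*m + t^2*(-96*m - 16) + t*(-72*m^2 + 12*m + 4) + 30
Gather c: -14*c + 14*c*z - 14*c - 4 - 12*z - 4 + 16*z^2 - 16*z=c*(14*z - 28) + 16*z^2 - 28*z - 8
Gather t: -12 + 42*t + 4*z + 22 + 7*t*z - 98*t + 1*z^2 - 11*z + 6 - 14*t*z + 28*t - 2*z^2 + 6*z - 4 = t*(-7*z - 28) - z^2 - z + 12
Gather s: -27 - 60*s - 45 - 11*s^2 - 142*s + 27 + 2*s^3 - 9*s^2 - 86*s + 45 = 2*s^3 - 20*s^2 - 288*s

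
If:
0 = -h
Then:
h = 0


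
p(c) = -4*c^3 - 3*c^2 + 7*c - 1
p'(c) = -12*c^2 - 6*c + 7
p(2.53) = -67.27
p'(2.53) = -84.99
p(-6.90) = 1121.91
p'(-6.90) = -522.92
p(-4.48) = 267.09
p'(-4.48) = -206.96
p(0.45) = 1.18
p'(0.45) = 1.87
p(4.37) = -361.51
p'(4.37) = -248.38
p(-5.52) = 541.74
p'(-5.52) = -325.52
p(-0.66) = -5.78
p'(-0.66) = 5.73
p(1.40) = -8.06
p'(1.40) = -24.92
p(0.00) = -1.00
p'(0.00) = 7.00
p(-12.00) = 6395.00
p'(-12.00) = -1649.00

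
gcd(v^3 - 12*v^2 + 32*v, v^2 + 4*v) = v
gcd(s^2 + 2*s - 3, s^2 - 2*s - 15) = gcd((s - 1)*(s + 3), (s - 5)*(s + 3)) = s + 3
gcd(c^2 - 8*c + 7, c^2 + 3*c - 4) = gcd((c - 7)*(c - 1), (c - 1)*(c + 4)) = c - 1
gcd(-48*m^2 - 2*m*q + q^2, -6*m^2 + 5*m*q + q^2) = 6*m + q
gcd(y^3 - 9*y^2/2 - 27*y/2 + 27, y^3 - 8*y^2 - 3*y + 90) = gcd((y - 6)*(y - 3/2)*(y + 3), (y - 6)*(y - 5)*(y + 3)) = y^2 - 3*y - 18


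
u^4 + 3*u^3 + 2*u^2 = u^2*(u + 1)*(u + 2)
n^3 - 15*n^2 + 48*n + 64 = (n - 8)^2*(n + 1)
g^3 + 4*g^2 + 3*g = g*(g + 1)*(g + 3)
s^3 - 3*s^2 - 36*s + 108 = (s - 6)*(s - 3)*(s + 6)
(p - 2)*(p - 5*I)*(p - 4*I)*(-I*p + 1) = -I*p^4 - 8*p^3 + 2*I*p^3 + 16*p^2 + 11*I*p^2 - 20*p - 22*I*p + 40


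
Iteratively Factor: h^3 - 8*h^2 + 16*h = (h - 4)*(h^2 - 4*h) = h*(h - 4)*(h - 4)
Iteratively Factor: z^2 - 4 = (z + 2)*(z - 2)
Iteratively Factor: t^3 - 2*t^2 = (t)*(t^2 - 2*t) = t^2*(t - 2)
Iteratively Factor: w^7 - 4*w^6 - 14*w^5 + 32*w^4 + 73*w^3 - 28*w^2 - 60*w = (w - 5)*(w^6 + w^5 - 9*w^4 - 13*w^3 + 8*w^2 + 12*w) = (w - 5)*(w + 1)*(w^5 - 9*w^3 - 4*w^2 + 12*w) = (w - 5)*(w + 1)*(w + 2)*(w^4 - 2*w^3 - 5*w^2 + 6*w) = (w - 5)*(w - 1)*(w + 1)*(w + 2)*(w^3 - w^2 - 6*w) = (w - 5)*(w - 1)*(w + 1)*(w + 2)^2*(w^2 - 3*w) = (w - 5)*(w - 3)*(w - 1)*(w + 1)*(w + 2)^2*(w)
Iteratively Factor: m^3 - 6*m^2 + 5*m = (m)*(m^2 - 6*m + 5) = m*(m - 5)*(m - 1)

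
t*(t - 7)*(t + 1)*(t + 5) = t^4 - t^3 - 37*t^2 - 35*t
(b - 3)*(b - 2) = b^2 - 5*b + 6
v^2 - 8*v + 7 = (v - 7)*(v - 1)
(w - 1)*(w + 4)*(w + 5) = w^3 + 8*w^2 + 11*w - 20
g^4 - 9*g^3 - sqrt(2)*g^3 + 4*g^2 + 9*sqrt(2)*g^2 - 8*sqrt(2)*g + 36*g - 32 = (g - 8)*(g - 1)*(g - 2*sqrt(2))*(g + sqrt(2))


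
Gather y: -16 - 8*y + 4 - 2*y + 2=-10*y - 10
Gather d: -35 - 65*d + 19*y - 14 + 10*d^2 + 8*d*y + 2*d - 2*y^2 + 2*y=10*d^2 + d*(8*y - 63) - 2*y^2 + 21*y - 49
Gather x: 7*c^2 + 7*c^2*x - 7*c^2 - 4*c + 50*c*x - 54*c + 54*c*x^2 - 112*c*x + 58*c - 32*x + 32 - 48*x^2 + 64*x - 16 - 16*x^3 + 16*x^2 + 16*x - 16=-16*x^3 + x^2*(54*c - 32) + x*(7*c^2 - 62*c + 48)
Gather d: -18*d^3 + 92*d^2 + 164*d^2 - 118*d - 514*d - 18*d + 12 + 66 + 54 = -18*d^3 + 256*d^2 - 650*d + 132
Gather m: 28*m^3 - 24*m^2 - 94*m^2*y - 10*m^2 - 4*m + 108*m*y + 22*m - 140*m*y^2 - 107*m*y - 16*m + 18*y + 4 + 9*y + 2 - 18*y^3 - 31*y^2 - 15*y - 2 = 28*m^3 + m^2*(-94*y - 34) + m*(-140*y^2 + y + 2) - 18*y^3 - 31*y^2 + 12*y + 4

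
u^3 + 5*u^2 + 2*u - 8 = (u - 1)*(u + 2)*(u + 4)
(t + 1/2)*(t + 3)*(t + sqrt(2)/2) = t^3 + sqrt(2)*t^2/2 + 7*t^2/2 + 3*t/2 + 7*sqrt(2)*t/4 + 3*sqrt(2)/4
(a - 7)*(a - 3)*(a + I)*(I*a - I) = I*a^4 - a^3 - 11*I*a^3 + 11*a^2 + 31*I*a^2 - 31*a - 21*I*a + 21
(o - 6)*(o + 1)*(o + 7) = o^3 + 2*o^2 - 41*o - 42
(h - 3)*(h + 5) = h^2 + 2*h - 15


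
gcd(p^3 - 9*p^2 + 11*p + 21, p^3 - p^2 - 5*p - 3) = p^2 - 2*p - 3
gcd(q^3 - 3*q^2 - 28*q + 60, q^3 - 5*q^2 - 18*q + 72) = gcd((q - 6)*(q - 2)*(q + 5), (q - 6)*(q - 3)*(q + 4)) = q - 6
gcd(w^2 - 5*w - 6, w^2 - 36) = w - 6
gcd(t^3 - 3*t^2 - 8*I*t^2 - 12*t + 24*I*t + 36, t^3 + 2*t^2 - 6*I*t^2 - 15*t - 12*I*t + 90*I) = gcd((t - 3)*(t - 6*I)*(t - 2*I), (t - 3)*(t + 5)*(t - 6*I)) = t^2 + t*(-3 - 6*I) + 18*I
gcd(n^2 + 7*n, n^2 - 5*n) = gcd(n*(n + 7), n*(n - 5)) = n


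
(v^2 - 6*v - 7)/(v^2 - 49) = (v + 1)/(v + 7)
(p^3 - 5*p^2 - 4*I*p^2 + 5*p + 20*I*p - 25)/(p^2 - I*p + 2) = (p^2 - 5*p*(1 + I) + 25*I)/(p - 2*I)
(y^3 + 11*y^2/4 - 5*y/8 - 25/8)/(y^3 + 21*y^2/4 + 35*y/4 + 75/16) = 2*(y - 1)/(2*y + 3)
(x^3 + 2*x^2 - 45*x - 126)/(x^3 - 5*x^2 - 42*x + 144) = (x^2 - 4*x - 21)/(x^2 - 11*x + 24)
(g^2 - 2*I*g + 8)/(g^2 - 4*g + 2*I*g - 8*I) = (g - 4*I)/(g - 4)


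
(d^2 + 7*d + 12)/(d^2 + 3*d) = (d + 4)/d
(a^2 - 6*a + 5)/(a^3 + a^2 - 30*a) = (a - 1)/(a*(a + 6))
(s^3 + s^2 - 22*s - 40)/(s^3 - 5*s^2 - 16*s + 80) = (s + 2)/(s - 4)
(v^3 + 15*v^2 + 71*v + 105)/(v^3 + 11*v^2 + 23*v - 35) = (v + 3)/(v - 1)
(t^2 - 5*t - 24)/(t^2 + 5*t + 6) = (t - 8)/(t + 2)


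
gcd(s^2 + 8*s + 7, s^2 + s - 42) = s + 7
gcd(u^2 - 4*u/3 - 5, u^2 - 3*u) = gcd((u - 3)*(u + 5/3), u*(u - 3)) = u - 3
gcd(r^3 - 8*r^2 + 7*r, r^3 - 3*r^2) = r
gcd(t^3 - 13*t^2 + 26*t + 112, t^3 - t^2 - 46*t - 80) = t^2 - 6*t - 16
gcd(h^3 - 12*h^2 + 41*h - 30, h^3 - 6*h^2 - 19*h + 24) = h - 1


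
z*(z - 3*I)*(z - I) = z^3 - 4*I*z^2 - 3*z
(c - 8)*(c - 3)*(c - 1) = c^3 - 12*c^2 + 35*c - 24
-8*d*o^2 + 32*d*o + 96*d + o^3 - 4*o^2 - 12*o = (-8*d + o)*(o - 6)*(o + 2)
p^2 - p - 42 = (p - 7)*(p + 6)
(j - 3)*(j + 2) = j^2 - j - 6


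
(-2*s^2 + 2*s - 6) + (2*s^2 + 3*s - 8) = 5*s - 14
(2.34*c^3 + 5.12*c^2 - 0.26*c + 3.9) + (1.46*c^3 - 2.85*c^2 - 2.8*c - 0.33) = 3.8*c^3 + 2.27*c^2 - 3.06*c + 3.57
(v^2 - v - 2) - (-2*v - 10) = v^2 + v + 8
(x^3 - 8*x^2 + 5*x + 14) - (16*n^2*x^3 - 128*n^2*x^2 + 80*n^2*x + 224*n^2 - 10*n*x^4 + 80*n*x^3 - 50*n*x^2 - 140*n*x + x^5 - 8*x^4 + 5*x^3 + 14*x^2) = -16*n^2*x^3 + 128*n^2*x^2 - 80*n^2*x - 224*n^2 + 10*n*x^4 - 80*n*x^3 + 50*n*x^2 + 140*n*x - x^5 + 8*x^4 - 4*x^3 - 22*x^2 + 5*x + 14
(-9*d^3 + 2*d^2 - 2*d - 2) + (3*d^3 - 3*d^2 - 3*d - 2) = -6*d^3 - d^2 - 5*d - 4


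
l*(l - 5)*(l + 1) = l^3 - 4*l^2 - 5*l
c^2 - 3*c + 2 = (c - 2)*(c - 1)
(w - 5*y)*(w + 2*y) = w^2 - 3*w*y - 10*y^2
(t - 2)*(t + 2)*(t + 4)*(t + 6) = t^4 + 10*t^3 + 20*t^2 - 40*t - 96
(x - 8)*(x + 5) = x^2 - 3*x - 40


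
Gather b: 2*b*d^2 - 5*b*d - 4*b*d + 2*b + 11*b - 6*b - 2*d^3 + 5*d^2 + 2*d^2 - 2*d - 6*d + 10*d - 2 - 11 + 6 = b*(2*d^2 - 9*d + 7) - 2*d^3 + 7*d^2 + 2*d - 7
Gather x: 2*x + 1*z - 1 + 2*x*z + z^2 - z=x*(2*z + 2) + z^2 - 1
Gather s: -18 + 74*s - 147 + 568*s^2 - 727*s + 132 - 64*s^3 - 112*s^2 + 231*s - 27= -64*s^3 + 456*s^2 - 422*s - 60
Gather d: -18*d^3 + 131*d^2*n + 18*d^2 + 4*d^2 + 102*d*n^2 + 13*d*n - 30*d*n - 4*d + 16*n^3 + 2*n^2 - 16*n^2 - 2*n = -18*d^3 + d^2*(131*n + 22) + d*(102*n^2 - 17*n - 4) + 16*n^3 - 14*n^2 - 2*n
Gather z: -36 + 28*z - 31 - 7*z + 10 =21*z - 57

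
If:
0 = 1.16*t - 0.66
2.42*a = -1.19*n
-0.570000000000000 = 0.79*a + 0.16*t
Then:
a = -0.84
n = 1.70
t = 0.57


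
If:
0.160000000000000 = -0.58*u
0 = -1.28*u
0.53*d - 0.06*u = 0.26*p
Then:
No Solution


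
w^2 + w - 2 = (w - 1)*(w + 2)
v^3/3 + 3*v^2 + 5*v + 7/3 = (v/3 + 1/3)*(v + 1)*(v + 7)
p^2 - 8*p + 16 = (p - 4)^2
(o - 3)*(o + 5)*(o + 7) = o^3 + 9*o^2 - o - 105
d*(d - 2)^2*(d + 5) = d^4 + d^3 - 16*d^2 + 20*d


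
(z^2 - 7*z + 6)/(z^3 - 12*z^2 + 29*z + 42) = (z - 1)/(z^2 - 6*z - 7)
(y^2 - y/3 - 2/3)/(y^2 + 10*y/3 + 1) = (3*y^2 - y - 2)/(3*y^2 + 10*y + 3)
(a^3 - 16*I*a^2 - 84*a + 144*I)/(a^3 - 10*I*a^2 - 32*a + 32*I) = (a^2 - 12*I*a - 36)/(a^2 - 6*I*a - 8)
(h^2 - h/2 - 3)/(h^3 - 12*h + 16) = (h + 3/2)/(h^2 + 2*h - 8)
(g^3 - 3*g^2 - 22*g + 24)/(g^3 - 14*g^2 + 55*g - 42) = (g + 4)/(g - 7)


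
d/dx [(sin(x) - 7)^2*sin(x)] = (sin(x) - 7)*(3*sin(x) - 7)*cos(x)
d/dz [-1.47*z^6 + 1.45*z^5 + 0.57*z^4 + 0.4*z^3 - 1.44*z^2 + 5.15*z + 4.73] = -8.82*z^5 + 7.25*z^4 + 2.28*z^3 + 1.2*z^2 - 2.88*z + 5.15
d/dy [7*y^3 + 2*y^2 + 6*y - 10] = 21*y^2 + 4*y + 6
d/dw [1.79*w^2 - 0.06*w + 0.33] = 3.58*w - 0.06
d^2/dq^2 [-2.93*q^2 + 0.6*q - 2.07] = -5.86000000000000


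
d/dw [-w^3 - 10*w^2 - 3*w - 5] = -3*w^2 - 20*w - 3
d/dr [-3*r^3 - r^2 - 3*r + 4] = -9*r^2 - 2*r - 3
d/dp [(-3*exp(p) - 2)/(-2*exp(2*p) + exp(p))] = 2*(-3*exp(2*p) - 4*exp(p) + 1)*exp(-p)/(4*exp(2*p) - 4*exp(p) + 1)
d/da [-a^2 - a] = -2*a - 1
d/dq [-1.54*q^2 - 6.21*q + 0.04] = -3.08*q - 6.21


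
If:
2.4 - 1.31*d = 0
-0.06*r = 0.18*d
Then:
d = 1.83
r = -5.50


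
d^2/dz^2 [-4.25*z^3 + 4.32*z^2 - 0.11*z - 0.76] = 8.64 - 25.5*z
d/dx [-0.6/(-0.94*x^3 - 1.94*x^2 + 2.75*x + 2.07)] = (-1.692*x^2 - 2.328*x + 1.65)/(0.94*x^3 + 1.94*x^2 - 2.75*x - 2.07)^2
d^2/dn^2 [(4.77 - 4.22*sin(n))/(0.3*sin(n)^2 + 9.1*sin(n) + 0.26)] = (0.379799999999999*sin(n)^5 - 13.2378*sin(n)^4 - 41.8008600000001*sin(n)^3 - 400.92418*sin(n)^2 + 91.6786520000002*sin(n) + 809.23232)/(0.3*sin(n)^2 + 9.1*sin(n) + 0.26)^3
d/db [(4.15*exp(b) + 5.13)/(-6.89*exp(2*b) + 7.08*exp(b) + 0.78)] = (28.5935*exp(2*b) + 70.6914*exp(b) - 33.0834)*exp(b)/(47.4721*exp(4*b) - 97.5624*exp(3*b) + 39.378*exp(2*b) + 11.0448*exp(b) + 0.6084)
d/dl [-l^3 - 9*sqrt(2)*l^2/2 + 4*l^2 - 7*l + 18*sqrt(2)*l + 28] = -3*l^2 - 9*sqrt(2)*l + 8*l - 7 + 18*sqrt(2)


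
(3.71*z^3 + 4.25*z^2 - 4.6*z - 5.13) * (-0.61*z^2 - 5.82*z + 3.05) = -2.2631*z^5 - 24.1847*z^4 - 10.6135*z^3 + 42.8638*z^2 + 15.8266*z - 15.6465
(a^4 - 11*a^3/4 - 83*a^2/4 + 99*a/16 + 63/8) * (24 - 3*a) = -3*a^5 + 129*a^4/4 - 15*a^3/4 - 8265*a^2/16 + 999*a/8 + 189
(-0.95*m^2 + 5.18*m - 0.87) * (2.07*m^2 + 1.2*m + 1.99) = -1.9665*m^4 + 9.5826*m^3 + 2.5246*m^2 + 9.2642*m - 1.7313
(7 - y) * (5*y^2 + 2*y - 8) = -5*y^3 + 33*y^2 + 22*y - 56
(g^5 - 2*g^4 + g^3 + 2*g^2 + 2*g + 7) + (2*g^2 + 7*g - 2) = g^5 - 2*g^4 + g^3 + 4*g^2 + 9*g + 5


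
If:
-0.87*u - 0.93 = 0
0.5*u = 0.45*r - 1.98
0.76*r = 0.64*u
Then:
No Solution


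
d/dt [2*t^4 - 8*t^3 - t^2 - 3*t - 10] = 8*t^3 - 24*t^2 - 2*t - 3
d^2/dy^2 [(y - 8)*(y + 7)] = 2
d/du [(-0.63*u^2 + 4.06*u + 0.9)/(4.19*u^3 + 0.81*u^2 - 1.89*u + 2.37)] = (2.6397*u^4 - 34.0228*u^3 - 13.4109*u^2 - 4.4442*u + 11.3232)/(17.5561*u^6 + 6.7878*u^5 - 15.1821*u^4 + 16.7988*u^3 + 7.4115*u^2 - 8.9586*u + 5.6169)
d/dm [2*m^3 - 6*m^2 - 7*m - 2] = 6*m^2 - 12*m - 7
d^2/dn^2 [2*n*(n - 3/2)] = 4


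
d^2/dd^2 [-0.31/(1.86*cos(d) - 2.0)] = (-1.072476*sin(d)^2 + 1.1532*cos(d) - 1.072476)/(1.86*cos(d) - 2.0)^3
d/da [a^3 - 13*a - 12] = 3*a^2 - 13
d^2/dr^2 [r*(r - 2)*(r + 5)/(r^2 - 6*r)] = 88/(r^3 - 18*r^2 + 108*r - 216)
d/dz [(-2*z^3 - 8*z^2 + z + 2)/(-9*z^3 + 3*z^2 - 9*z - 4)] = (-78*z^4 + 54*z^3 + 147*z^2 + 52*z + 14)/(81*z^6 - 54*z^5 + 171*z^4 + 18*z^3 + 57*z^2 + 72*z + 16)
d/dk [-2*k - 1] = -2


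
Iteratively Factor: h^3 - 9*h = (h)*(h^2 - 9) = h*(h + 3)*(h - 3)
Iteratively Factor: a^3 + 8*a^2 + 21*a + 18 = (a + 3)*(a^2 + 5*a + 6) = (a + 2)*(a + 3)*(a + 3)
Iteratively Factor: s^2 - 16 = (s + 4)*(s - 4)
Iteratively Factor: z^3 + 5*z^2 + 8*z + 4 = (z + 2)*(z^2 + 3*z + 2) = (z + 1)*(z + 2)*(z + 2)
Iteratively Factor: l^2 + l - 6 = (l - 2)*(l + 3)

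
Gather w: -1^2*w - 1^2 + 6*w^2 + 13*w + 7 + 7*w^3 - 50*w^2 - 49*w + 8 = 7*w^3 - 44*w^2 - 37*w + 14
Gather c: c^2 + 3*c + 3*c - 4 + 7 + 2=c^2 + 6*c + 5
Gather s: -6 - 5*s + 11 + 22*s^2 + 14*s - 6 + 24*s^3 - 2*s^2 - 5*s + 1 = 24*s^3 + 20*s^2 + 4*s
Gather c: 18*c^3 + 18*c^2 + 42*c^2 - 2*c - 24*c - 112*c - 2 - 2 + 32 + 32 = 18*c^3 + 60*c^2 - 138*c + 60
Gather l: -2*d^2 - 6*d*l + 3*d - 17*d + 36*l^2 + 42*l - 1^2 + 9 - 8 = -2*d^2 - 14*d + 36*l^2 + l*(42 - 6*d)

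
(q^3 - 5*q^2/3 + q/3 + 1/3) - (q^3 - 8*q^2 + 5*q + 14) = 19*q^2/3 - 14*q/3 - 41/3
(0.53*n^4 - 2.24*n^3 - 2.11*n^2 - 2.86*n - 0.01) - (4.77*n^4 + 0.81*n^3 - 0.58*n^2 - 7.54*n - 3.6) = -4.24*n^4 - 3.05*n^3 - 1.53*n^2 + 4.68*n + 3.59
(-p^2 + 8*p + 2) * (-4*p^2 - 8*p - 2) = 4*p^4 - 24*p^3 - 70*p^2 - 32*p - 4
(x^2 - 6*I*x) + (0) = x^2 - 6*I*x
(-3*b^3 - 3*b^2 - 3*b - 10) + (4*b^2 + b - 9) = -3*b^3 + b^2 - 2*b - 19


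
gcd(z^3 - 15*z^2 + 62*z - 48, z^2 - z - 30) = z - 6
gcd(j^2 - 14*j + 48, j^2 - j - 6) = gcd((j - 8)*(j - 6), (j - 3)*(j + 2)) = 1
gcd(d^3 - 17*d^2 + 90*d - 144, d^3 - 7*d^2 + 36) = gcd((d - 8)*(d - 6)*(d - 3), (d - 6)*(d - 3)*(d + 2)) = d^2 - 9*d + 18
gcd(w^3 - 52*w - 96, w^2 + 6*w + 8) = w + 2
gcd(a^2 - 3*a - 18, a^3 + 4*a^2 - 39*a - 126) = a^2 - 3*a - 18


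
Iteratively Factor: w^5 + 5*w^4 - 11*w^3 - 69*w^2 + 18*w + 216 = (w - 2)*(w^4 + 7*w^3 + 3*w^2 - 63*w - 108) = (w - 2)*(w + 4)*(w^3 + 3*w^2 - 9*w - 27) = (w - 2)*(w + 3)*(w + 4)*(w^2 - 9) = (w - 2)*(w + 3)^2*(w + 4)*(w - 3)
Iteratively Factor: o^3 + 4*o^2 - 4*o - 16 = (o + 2)*(o^2 + 2*o - 8) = (o - 2)*(o + 2)*(o + 4)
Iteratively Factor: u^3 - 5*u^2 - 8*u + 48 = (u - 4)*(u^2 - u - 12) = (u - 4)^2*(u + 3)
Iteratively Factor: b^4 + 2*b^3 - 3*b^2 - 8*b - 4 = (b - 2)*(b^3 + 4*b^2 + 5*b + 2) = (b - 2)*(b + 1)*(b^2 + 3*b + 2) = (b - 2)*(b + 1)^2*(b + 2)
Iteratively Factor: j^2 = (j)*(j)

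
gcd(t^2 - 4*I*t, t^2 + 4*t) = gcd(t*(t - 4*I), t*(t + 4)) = t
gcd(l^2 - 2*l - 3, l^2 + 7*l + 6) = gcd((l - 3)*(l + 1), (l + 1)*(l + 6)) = l + 1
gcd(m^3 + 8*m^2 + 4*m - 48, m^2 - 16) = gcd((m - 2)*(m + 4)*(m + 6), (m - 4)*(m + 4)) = m + 4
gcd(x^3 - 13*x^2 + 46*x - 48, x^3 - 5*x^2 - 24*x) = x - 8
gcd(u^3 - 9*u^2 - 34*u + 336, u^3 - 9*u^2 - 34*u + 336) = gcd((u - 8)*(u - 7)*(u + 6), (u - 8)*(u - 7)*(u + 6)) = u^3 - 9*u^2 - 34*u + 336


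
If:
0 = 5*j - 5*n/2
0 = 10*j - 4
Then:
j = 2/5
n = 4/5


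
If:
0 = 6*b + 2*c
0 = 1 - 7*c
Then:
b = -1/21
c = 1/7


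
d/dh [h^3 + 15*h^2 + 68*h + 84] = 3*h^2 + 30*h + 68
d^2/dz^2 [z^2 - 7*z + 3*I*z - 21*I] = 2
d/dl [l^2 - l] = 2*l - 1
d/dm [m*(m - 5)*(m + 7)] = 3*m^2 + 4*m - 35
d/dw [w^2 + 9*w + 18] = 2*w + 9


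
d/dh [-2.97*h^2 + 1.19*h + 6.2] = 1.19 - 5.94*h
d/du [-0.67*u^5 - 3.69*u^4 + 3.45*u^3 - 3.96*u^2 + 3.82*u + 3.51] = -3.35*u^4 - 14.76*u^3 + 10.35*u^2 - 7.92*u + 3.82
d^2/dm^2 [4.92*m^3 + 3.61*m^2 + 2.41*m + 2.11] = 29.52*m + 7.22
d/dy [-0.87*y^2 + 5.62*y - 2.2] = 5.62 - 1.74*y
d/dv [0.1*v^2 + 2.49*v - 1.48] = 0.2*v + 2.49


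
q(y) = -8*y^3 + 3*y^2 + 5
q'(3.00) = -198.00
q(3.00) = -184.00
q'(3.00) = -198.00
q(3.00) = -184.00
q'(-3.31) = -282.81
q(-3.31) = 327.99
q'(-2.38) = -150.23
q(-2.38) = 129.84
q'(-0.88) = -23.87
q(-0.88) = 12.77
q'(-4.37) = -484.55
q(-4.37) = 729.92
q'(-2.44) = -157.53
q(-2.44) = 139.08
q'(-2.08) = -116.31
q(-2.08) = 89.97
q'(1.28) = -31.64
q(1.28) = -6.86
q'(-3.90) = -388.44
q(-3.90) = 525.18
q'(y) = -24*y^2 + 6*y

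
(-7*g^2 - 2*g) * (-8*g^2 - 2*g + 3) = 56*g^4 + 30*g^3 - 17*g^2 - 6*g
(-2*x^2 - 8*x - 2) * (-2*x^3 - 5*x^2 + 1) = 4*x^5 + 26*x^4 + 44*x^3 + 8*x^2 - 8*x - 2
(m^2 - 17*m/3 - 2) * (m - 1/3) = m^3 - 6*m^2 - m/9 + 2/3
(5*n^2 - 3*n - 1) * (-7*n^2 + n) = -35*n^4 + 26*n^3 + 4*n^2 - n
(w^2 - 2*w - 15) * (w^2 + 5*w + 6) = w^4 + 3*w^3 - 19*w^2 - 87*w - 90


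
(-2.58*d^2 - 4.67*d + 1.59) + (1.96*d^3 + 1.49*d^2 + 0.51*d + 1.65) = 1.96*d^3 - 1.09*d^2 - 4.16*d + 3.24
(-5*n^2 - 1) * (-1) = 5*n^2 + 1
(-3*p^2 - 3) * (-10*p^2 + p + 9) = 30*p^4 - 3*p^3 + 3*p^2 - 3*p - 27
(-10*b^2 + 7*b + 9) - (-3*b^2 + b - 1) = -7*b^2 + 6*b + 10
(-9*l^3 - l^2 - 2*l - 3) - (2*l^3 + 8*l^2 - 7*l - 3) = -11*l^3 - 9*l^2 + 5*l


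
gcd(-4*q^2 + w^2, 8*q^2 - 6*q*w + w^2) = 2*q - w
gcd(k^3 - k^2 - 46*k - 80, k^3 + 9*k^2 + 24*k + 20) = k^2 + 7*k + 10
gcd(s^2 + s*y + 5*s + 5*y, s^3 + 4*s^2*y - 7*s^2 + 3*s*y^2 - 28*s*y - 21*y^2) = s + y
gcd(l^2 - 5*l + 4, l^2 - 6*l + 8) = l - 4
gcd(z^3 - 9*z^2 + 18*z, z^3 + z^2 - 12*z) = z^2 - 3*z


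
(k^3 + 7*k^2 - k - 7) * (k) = k^4 + 7*k^3 - k^2 - 7*k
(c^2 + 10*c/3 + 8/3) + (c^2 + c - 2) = 2*c^2 + 13*c/3 + 2/3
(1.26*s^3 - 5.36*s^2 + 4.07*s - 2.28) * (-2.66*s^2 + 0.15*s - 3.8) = -3.3516*s^5 + 14.4466*s^4 - 16.4182*s^3 + 27.0433*s^2 - 15.808*s + 8.664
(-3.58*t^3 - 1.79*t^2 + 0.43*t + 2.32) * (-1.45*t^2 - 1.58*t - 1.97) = 5.191*t^5 + 8.2519*t^4 + 9.2573*t^3 - 0.5171*t^2 - 4.5127*t - 4.5704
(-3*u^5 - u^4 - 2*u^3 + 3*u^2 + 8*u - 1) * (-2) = 6*u^5 + 2*u^4 + 4*u^3 - 6*u^2 - 16*u + 2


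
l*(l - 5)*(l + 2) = l^3 - 3*l^2 - 10*l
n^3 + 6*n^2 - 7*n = n*(n - 1)*(n + 7)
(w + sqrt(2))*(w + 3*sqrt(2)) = w^2 + 4*sqrt(2)*w + 6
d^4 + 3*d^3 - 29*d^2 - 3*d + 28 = (d - 4)*(d - 1)*(d + 1)*(d + 7)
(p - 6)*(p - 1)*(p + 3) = p^3 - 4*p^2 - 15*p + 18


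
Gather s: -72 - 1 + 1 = -72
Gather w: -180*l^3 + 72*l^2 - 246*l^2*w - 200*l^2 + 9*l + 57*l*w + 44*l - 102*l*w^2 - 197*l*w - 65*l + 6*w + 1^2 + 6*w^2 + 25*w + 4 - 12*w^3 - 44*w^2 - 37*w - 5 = -180*l^3 - 128*l^2 - 12*l - 12*w^3 + w^2*(-102*l - 38) + w*(-246*l^2 - 140*l - 6)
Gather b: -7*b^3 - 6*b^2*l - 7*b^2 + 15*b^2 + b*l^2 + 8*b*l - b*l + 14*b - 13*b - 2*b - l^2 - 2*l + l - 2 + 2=-7*b^3 + b^2*(8 - 6*l) + b*(l^2 + 7*l - 1) - l^2 - l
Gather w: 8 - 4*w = 8 - 4*w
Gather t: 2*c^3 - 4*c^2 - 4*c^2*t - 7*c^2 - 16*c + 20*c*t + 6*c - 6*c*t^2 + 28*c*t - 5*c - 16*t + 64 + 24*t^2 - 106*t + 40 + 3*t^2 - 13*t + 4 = 2*c^3 - 11*c^2 - 15*c + t^2*(27 - 6*c) + t*(-4*c^2 + 48*c - 135) + 108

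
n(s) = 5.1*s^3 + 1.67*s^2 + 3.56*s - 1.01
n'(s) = 15.3*s^2 + 3.34*s + 3.56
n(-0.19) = -1.66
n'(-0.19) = 3.48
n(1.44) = 22.81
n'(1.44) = 40.10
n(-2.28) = -60.89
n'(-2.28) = 75.48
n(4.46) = 500.54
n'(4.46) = 322.80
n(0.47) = 1.56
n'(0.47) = 8.51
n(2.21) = 70.06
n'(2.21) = 85.67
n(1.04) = 10.24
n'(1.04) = 23.58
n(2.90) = 147.74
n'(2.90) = 141.92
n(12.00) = 9094.99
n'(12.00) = 2246.84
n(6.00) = 1182.07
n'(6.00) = 574.40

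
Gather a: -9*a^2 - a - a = -9*a^2 - 2*a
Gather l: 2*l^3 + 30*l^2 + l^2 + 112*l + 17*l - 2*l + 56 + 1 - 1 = 2*l^3 + 31*l^2 + 127*l + 56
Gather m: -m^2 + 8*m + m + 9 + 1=-m^2 + 9*m + 10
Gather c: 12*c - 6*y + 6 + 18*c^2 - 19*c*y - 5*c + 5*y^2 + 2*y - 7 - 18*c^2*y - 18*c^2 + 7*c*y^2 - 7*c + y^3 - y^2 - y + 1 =-18*c^2*y + c*(7*y^2 - 19*y) + y^3 + 4*y^2 - 5*y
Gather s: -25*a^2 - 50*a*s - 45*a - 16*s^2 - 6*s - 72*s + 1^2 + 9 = -25*a^2 - 45*a - 16*s^2 + s*(-50*a - 78) + 10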